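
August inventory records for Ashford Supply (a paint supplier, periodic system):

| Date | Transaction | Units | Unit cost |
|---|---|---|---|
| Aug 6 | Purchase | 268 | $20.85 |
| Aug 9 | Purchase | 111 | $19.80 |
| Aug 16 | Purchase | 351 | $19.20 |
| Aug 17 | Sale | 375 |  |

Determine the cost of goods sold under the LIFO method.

COGS = $7,214.40

Aug 17, 375 sold [LIFO — newest first]: 351 @ $19.20 + 24 @ $19.80 = $7,214.40
Ending inventory: 268 @ $20.85 + 87 @ $19.80 = $7,310.40
Check: goods available $14,524.80 = COGS $7,214.40 + ending $7,310.40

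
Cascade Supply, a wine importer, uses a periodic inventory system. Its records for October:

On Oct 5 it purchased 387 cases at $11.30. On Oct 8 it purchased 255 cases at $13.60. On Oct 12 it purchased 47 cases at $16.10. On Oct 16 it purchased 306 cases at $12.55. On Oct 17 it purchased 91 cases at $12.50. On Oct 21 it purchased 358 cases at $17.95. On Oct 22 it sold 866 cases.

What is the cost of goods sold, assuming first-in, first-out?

COGS = $10,819.15

Oct 22, 866 sold [FIFO — oldest first]: 387 @ $11.30 + 255 @ $13.60 + 47 @ $16.10 + 177 @ $12.55 = $10,819.15
Ending inventory: 129 @ $12.55 + 91 @ $12.50 + 358 @ $17.95 = $9,182.55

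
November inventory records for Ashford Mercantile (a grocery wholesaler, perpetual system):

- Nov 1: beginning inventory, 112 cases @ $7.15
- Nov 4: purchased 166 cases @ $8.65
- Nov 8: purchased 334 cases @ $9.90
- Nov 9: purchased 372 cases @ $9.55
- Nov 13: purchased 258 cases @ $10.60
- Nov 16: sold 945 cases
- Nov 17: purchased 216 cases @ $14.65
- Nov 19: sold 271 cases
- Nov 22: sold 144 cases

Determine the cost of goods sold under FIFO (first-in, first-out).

Nov 16, 945 sold [FIFO — oldest first]: 112 @ $7.15 + 166 @ $8.65 + 334 @ $9.90 + 333 @ $9.55 = $8,723.45
Nov 19, 271 sold [FIFO — oldest first]: 39 @ $9.55 + 232 @ $10.60 = $2,831.65
Nov 22, 144 sold [FIFO — oldest first]: 26 @ $10.60 + 118 @ $14.65 = $2,004.30
Total COGS = $8,723.45 + $2,831.65 + $2,004.30 = $13,559.40
Ending inventory: 98 @ $14.65 = $1,435.70

COGS = $13,559.40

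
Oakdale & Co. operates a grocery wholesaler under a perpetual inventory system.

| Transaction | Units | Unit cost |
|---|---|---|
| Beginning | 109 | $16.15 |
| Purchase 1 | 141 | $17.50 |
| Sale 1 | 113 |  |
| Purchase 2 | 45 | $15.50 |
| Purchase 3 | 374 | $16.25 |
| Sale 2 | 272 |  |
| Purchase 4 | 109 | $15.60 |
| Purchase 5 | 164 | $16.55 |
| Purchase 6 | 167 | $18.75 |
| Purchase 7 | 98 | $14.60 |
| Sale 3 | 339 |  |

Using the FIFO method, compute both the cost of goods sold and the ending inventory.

Sale 1 (113) [FIFO — oldest first]: 109 @ $16.15 + 4 @ $17.50 = $1,830.35
Sale 2 (272) [FIFO — oldest first]: 137 @ $17.50 + 45 @ $15.50 + 90 @ $16.25 = $4,557.50
Sale 3 (339) [FIFO — oldest first]: 284 @ $16.25 + 55 @ $15.60 = $5,473.00
Total COGS = $1,830.35 + $4,557.50 + $5,473.00 = $11,860.85
Ending inventory: 54 @ $15.60 + 164 @ $16.55 + 167 @ $18.75 + 98 @ $14.60 = $8,118.65
Check: goods available $19,979.50 = COGS $11,860.85 + ending $8,118.65

COGS = $11,860.85; ending inventory = $8,118.65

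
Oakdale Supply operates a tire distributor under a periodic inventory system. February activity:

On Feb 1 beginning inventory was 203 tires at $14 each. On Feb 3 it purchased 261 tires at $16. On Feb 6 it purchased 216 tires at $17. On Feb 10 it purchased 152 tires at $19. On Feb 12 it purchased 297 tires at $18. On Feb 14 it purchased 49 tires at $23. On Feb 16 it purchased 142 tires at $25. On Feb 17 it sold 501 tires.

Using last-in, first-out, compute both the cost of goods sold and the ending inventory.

COGS = $10,270; ending inventory = $13,331

Feb 17, 501 sold [LIFO — newest first]: 142 @ $25 + 49 @ $23 + 297 @ $18 + 13 @ $19 = $10,270
Ending inventory: 203 @ $14 + 261 @ $16 + 216 @ $17 + 139 @ $19 = $13,331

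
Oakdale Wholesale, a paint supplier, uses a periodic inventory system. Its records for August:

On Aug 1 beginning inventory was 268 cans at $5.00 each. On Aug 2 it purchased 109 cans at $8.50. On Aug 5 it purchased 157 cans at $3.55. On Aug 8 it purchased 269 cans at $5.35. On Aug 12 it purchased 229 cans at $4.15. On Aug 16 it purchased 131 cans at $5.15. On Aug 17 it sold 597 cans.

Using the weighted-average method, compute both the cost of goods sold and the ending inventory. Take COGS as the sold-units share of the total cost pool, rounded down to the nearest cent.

Aug 17, sell 597: 597/1163 × $5,888.00 → $3,022.47
Ending inventory (cost pool remaining) = $2,865.53

COGS = $3,022.47; ending inventory = $2,865.53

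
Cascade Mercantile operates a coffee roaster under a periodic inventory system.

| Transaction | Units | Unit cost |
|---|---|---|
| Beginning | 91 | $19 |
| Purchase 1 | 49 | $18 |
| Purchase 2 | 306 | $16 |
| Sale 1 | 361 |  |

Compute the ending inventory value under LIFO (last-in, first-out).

Ending inventory = $1,615

Sale 1 (361) [LIFO — newest first]: 306 @ $16 + 49 @ $18 + 6 @ $19 = $5,892
Ending inventory: 85 @ $19 = $1,615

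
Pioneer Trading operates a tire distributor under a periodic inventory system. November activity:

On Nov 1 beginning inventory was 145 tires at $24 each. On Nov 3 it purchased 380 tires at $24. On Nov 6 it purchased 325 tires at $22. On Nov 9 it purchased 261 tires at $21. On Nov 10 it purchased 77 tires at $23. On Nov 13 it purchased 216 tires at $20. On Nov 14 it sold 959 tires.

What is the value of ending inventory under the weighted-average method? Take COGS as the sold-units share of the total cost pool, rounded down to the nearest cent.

Ending inventory = $9,927.56

Nov 14, sell 959: 959/1404 × $31,322.00 → $21,394.44
Ending inventory (cost pool remaining) = $9,927.56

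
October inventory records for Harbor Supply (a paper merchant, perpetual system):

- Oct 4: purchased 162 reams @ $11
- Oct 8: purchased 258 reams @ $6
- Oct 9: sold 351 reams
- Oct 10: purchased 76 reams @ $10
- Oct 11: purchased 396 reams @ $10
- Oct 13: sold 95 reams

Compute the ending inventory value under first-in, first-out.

Oct 9, 351 sold [FIFO — oldest first]: 162 @ $11 + 189 @ $6 = $2,916
Oct 13, 95 sold [FIFO — oldest first]: 69 @ $6 + 26 @ $10 = $674
Total COGS = $2,916 + $674 = $3,590
Ending inventory: 50 @ $10 + 396 @ $10 = $4,460

Ending inventory = $4,460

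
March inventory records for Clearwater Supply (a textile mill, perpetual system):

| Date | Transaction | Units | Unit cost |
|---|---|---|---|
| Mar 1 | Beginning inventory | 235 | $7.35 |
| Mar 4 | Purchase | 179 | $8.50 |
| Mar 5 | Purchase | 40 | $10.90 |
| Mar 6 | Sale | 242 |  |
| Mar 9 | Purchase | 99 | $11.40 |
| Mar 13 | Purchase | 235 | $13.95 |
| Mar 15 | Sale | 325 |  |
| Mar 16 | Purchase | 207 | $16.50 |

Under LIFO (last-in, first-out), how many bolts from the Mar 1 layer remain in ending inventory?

Mar 6, 242 sold [LIFO — newest first]: 40 @ $10.90 + 179 @ $8.50 + 23 @ $7.35 = $2,126.55
Mar 15, 325 sold [LIFO — newest first]: 235 @ $13.95 + 90 @ $11.40 = $4,304.25
Total COGS = $2,126.55 + $4,304.25 = $6,430.80
Ending inventory: 212 @ $7.35 + 9 @ $11.40 + 207 @ $16.50 = $5,076.30

212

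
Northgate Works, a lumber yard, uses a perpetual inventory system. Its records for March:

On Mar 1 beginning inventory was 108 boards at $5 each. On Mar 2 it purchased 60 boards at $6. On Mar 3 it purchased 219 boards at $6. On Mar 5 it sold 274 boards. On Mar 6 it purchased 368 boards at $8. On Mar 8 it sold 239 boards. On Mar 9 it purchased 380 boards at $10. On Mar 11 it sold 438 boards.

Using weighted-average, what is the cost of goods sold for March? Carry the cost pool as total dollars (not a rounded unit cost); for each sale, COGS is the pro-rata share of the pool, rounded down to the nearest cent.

COGS = $7,299.50

After Mar 1: 108 on hand, pool $540.00 (≈ $5.0000 each)
After Mar 2: 168 on hand, pool $900.00 (≈ $5.3571 each)
After Mar 3: 387 on hand, pool $2,214.00 (≈ $5.7209 each)
Mar 5, sell 274: 274/387 × $2,214.00 → $1,567.53
After Mar 6: 481 on hand, pool $3,590.47 (≈ $7.4646 each)
Mar 8, sell 239: 239/481 × $3,590.47 → $1,784.03
After Mar 9: 622 on hand, pool $5,606.44 (≈ $9.0136 each)
Mar 11, sell 438: 438/622 × $5,606.44 → $3,947.94
Total COGS = $1,567.53 + $1,784.03 + $3,947.94 = $7,299.50
Ending inventory (cost pool remaining) = $1,658.50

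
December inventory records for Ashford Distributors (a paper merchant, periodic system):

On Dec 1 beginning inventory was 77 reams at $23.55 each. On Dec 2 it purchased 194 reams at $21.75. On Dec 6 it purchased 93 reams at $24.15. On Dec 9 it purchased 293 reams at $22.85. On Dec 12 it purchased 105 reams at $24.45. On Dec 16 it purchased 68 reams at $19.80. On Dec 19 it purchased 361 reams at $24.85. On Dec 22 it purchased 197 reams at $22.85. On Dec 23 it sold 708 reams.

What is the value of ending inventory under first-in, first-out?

Dec 23, 708 sold [FIFO — oldest first]: 77 @ $23.55 + 194 @ $21.75 + 93 @ $24.15 + 293 @ $22.85 + 51 @ $24.45 = $16,220.80
Ending inventory: 54 @ $24.45 + 68 @ $19.80 + 361 @ $24.85 + 197 @ $22.85 = $16,139.00

Ending inventory = $16,139.00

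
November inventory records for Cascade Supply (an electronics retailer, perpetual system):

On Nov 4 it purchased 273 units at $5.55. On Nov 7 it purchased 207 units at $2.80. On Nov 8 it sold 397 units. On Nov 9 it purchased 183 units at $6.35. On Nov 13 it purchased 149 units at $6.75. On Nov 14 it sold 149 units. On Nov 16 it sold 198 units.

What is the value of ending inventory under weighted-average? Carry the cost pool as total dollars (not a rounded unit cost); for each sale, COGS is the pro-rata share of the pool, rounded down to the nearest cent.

After Nov 4: 273 on hand, pool $1,515.15 (≈ $5.5500 each)
After Nov 7: 480 on hand, pool $2,094.75 (≈ $4.3641 each)
Nov 8, sell 397: 397/480 × $2,094.75 → $1,732.53
After Nov 9: 266 on hand, pool $1,524.27 (≈ $5.7303 each)
After Nov 13: 415 on hand, pool $2,530.02 (≈ $6.0964 each)
Nov 14, sell 149: 149/415 × $2,530.02 → $908.36
Nov 16, sell 198: 198/266 × $1,621.66 → $1,207.10
Total COGS = $1,732.53 + $908.36 + $1,207.10 = $3,847.99
Ending inventory (cost pool remaining) = $414.56

Ending inventory = $414.56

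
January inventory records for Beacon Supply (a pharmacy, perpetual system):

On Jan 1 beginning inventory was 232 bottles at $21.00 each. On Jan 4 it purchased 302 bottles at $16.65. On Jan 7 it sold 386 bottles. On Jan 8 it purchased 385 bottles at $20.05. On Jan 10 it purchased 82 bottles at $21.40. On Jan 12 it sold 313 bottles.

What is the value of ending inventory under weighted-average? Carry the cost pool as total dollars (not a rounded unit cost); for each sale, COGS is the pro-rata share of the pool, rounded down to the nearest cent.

After Jan 1: 232 on hand, pool $4,872.00 (≈ $21.0000 each)
After Jan 4: 534 on hand, pool $9,900.30 (≈ $18.5399 each)
Jan 7, sell 386: 386/534 × $9,900.30 → $7,156.39
After Jan 8: 533 on hand, pool $10,463.16 (≈ $19.6307 each)
After Jan 10: 615 on hand, pool $12,217.96 (≈ $19.8666 each)
Jan 12, sell 313: 313/615 × $12,217.96 → $6,218.24
Total COGS = $7,156.39 + $6,218.24 = $13,374.63
Ending inventory (cost pool remaining) = $5,999.72

Ending inventory = $5,999.72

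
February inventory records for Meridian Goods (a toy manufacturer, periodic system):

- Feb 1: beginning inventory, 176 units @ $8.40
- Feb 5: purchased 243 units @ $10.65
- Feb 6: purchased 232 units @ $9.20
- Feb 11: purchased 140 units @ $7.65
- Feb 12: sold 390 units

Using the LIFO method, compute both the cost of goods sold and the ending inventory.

COGS = $3,397.10; ending inventory = $3,874.65

Feb 12, 390 sold [LIFO — newest first]: 140 @ $7.65 + 232 @ $9.20 + 18 @ $10.65 = $3,397.10
Ending inventory: 176 @ $8.40 + 225 @ $10.65 = $3,874.65
Check: goods available $7,271.75 = COGS $3,397.10 + ending $3,874.65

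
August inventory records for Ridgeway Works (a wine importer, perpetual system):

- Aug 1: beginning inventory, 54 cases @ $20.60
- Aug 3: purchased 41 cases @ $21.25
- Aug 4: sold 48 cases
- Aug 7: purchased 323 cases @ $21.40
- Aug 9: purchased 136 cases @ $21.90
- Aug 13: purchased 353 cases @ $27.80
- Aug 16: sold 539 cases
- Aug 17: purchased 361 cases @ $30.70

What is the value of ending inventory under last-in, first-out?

Aug 4, 48 sold [LIFO — newest first]: 41 @ $21.25 + 7 @ $20.60 = $1,015.45
Aug 16, 539 sold [LIFO — newest first]: 353 @ $27.80 + 136 @ $21.90 + 50 @ $21.40 = $13,861.80
Total COGS = $1,015.45 + $13,861.80 = $14,877.25
Ending inventory: 47 @ $20.60 + 273 @ $21.40 + 361 @ $30.70 = $17,893.10

Ending inventory = $17,893.10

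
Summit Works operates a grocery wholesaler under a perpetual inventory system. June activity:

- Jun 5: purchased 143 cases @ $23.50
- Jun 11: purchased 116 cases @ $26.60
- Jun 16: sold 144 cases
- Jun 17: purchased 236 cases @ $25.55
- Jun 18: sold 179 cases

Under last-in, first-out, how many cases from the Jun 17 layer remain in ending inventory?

57

Jun 16, 144 sold [LIFO — newest first]: 116 @ $26.60 + 28 @ $23.50 = $3,743.60
Jun 18, 179 sold [LIFO — newest first]: 179 @ $25.55 = $4,573.45
Total COGS = $3,743.60 + $4,573.45 = $8,317.05
Ending inventory: 115 @ $23.50 + 57 @ $25.55 = $4,158.85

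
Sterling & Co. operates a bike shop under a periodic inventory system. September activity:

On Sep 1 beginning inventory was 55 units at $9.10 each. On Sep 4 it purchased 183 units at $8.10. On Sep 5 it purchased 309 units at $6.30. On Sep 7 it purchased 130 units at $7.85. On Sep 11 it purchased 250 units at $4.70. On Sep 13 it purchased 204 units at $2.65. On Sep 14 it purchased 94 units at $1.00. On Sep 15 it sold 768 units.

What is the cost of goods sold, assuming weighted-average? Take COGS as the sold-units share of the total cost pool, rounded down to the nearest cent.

Sep 15, sell 768: 768/1225 × $6,759.60 → $4,237.85
Ending inventory (cost pool remaining) = $2,521.75
Check: goods available $6,759.60 = COGS $4,237.85 + ending $2,521.75

COGS = $4,237.85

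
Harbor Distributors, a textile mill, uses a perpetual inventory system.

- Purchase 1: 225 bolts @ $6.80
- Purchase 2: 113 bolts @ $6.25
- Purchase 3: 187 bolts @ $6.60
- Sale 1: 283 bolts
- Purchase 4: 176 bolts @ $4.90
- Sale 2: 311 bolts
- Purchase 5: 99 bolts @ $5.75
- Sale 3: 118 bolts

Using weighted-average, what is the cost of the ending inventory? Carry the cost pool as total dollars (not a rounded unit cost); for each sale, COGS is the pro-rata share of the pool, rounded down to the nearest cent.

Ending inventory = $512.42

After Purchase 1: 225 on hand, pool $1,530.00 (≈ $6.8000 each)
After Purchase 2: 338 on hand, pool $2,236.25 (≈ $6.6161 each)
After Purchase 3: 525 on hand, pool $3,470.45 (≈ $6.6104 each)
Sale 1, sell 283: 283/525 × $3,470.45 → $1,870.73
After Purchase 4: 418 on hand, pool $2,462.12 (≈ $5.8902 each)
Sale 2, sell 311: 311/418 × $2,462.12 → $1,831.86
After Purchase 5: 206 on hand, pool $1,199.51 (≈ $5.8229 each)
Sale 3, sell 118: 118/206 × $1,199.51 → $687.09
Total COGS = $1,870.73 + $1,831.86 + $687.09 = $4,389.68
Ending inventory (cost pool remaining) = $512.42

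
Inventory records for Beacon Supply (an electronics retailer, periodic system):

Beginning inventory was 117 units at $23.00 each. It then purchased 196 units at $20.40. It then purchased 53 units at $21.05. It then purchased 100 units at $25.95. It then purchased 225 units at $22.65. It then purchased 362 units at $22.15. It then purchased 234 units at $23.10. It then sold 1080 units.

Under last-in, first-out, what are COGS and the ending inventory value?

COGS = $24,393.00; ending inventory = $4,527.00

Sale 1 (1080) [LIFO — newest first]: 234 @ $23.10 + 362 @ $22.15 + 225 @ $22.65 + 100 @ $25.95 + 53 @ $21.05 + 106 @ $20.40 = $24,393.00
Ending inventory: 117 @ $23.00 + 90 @ $20.40 = $4,527.00
Check: goods available $28,920.00 = COGS $24,393.00 + ending $4,527.00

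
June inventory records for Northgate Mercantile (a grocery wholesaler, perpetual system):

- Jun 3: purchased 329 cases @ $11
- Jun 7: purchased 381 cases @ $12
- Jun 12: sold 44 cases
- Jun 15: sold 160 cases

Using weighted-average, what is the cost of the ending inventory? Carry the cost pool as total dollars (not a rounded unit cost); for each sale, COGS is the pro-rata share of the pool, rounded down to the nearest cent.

After Jun 3: 329 on hand, pool $3,619.00 (≈ $11.0000 each)
After Jun 7: 710 on hand, pool $8,191.00 (≈ $11.5366 each)
Jun 12, sell 44: 44/710 × $8,191.00 → $507.61
Jun 15, sell 160: 160/666 × $7,683.39 → $1,845.85
Total COGS = $507.61 + $1,845.85 = $2,353.46
Ending inventory (cost pool remaining) = $5,837.54

Ending inventory = $5,837.54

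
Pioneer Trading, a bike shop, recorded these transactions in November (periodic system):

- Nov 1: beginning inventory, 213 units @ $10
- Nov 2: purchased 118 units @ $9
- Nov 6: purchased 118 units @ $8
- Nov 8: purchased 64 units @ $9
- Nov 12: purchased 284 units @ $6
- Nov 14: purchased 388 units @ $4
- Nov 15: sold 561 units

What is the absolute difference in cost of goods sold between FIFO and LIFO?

$2,410

FIFO COGS: 213 @ $10 + 118 @ $9 + 118 @ $8 + 64 @ $9 + 48 @ $6 = $5,000
LIFO COGS: 388 @ $4 + 173 @ $6 = $2,590
Difference = |$5,000 − $2,590| = $2,410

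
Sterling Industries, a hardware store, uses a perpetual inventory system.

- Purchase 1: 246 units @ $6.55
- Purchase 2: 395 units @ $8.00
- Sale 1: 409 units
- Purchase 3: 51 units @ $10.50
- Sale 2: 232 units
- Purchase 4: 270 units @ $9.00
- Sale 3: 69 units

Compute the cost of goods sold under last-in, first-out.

Sale 1 (409) [LIFO — newest first]: 395 @ $8.00 + 14 @ $6.55 = $3,251.70
Sale 2 (232) [LIFO — newest first]: 51 @ $10.50 + 181 @ $6.55 = $1,721.05
Sale 3 (69) [LIFO — newest first]: 69 @ $9.00 = $621.00
Total COGS = $3,251.70 + $1,721.05 + $621.00 = $5,593.75
Ending inventory: 51 @ $6.55 + 201 @ $9.00 = $2,143.05

COGS = $5,593.75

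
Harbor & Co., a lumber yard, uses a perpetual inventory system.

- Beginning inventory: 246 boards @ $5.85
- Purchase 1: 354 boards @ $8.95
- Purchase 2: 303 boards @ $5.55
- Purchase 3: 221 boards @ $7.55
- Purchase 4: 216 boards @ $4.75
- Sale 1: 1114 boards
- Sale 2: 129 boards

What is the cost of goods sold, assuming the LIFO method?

Sale 1 (1114) [LIFO — newest first]: 216 @ $4.75 + 221 @ $7.55 + 303 @ $5.55 + 354 @ $8.95 + 20 @ $5.85 = $7,661.50
Sale 2 (129) [LIFO — newest first]: 129 @ $5.85 = $754.65
Total COGS = $7,661.50 + $754.65 = $8,416.15
Ending inventory: 97 @ $5.85 = $567.45
Check: goods available $8,983.60 = COGS $8,416.15 + ending $567.45

COGS = $8,416.15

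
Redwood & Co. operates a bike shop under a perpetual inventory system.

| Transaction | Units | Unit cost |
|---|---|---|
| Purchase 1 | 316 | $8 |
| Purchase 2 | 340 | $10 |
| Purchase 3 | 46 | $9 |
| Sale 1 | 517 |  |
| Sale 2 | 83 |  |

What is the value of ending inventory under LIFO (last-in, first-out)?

Ending inventory = $816

Sale 1 (517) [LIFO — newest first]: 46 @ $9 + 340 @ $10 + 131 @ $8 = $4,862
Sale 2 (83) [LIFO — newest first]: 83 @ $8 = $664
Total COGS = $4,862 + $664 = $5,526
Ending inventory: 102 @ $8 = $816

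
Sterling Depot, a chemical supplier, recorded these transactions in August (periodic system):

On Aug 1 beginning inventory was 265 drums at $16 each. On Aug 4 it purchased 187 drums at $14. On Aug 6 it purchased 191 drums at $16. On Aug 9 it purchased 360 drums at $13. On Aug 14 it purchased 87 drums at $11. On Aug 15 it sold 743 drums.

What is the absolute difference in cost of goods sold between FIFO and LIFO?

$1,051

FIFO COGS: 265 @ $16 + 187 @ $14 + 191 @ $16 + 100 @ $13 = $11,214
LIFO COGS: 87 @ $11 + 360 @ $13 + 191 @ $16 + 105 @ $14 = $10,163
Difference = |$11,214 − $10,163| = $1,051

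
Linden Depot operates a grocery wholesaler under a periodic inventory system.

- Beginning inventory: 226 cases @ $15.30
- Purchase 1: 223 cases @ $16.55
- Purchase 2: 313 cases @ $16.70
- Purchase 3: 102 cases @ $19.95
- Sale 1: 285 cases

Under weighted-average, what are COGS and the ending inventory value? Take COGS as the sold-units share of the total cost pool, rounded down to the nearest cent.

Sale 1, sell 285: 285/864 × $14,410.45 → $4,753.44
Ending inventory (cost pool remaining) = $9,657.01
Check: goods available $14,410.45 = COGS $4,753.44 + ending $9,657.01

COGS = $4,753.44; ending inventory = $9,657.01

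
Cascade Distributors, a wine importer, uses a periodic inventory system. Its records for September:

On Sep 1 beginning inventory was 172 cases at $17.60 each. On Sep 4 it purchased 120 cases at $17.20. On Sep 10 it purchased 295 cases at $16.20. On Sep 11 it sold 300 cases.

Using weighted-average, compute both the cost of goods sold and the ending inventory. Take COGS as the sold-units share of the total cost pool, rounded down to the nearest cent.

COGS = $5,044.39; ending inventory = $4,825.81

Sep 11, sell 300: 300/587 × $9,870.20 → $5,044.39
Ending inventory (cost pool remaining) = $4,825.81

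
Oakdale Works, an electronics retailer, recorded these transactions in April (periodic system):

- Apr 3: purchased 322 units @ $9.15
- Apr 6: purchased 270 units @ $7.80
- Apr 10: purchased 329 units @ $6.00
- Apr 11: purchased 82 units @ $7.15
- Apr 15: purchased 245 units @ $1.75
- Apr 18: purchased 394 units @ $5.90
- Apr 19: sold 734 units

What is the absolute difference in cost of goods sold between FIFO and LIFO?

$2,486.65

FIFO COGS: 322 @ $9.15 + 270 @ $7.80 + 142 @ $6.00 = $5,904.30
LIFO COGS: 394 @ $5.90 + 245 @ $1.75 + 82 @ $7.15 + 13 @ $6.00 = $3,417.65
Difference = |$5,904.30 − $3,417.65| = $2,486.65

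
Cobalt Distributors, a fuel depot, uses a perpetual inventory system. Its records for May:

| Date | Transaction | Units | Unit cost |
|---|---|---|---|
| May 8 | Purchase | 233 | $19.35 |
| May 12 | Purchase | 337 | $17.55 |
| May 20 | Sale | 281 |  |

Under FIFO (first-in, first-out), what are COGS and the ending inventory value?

May 20, 281 sold [FIFO — oldest first]: 233 @ $19.35 + 48 @ $17.55 = $5,350.95
Ending inventory: 289 @ $17.55 = $5,071.95

COGS = $5,350.95; ending inventory = $5,071.95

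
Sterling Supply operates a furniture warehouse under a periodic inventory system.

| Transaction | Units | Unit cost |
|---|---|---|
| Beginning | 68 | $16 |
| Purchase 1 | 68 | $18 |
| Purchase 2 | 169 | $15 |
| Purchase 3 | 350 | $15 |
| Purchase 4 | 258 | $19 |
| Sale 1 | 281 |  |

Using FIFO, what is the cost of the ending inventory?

Sale 1 (281) [FIFO — oldest first]: 68 @ $16 + 68 @ $18 + 145 @ $15 = $4,487
Ending inventory: 24 @ $15 + 350 @ $15 + 258 @ $19 = $10,512
Check: goods available $14,999 = COGS $4,487 + ending $10,512

Ending inventory = $10,512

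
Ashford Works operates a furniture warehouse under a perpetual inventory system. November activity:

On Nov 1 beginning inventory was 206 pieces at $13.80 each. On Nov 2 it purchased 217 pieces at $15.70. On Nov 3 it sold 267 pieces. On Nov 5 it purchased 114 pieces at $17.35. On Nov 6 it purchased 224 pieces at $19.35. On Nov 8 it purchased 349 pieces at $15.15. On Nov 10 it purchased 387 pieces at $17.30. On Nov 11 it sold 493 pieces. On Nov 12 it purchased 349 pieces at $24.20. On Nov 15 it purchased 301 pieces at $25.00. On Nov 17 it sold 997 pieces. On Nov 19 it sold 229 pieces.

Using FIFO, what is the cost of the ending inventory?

Nov 3, 267 sold [FIFO — oldest first]: 206 @ $13.80 + 61 @ $15.70 = $3,800.50
Nov 11, 493 sold [FIFO — oldest first]: 156 @ $15.70 + 114 @ $17.35 + 223 @ $19.35 = $8,742.15
Nov 17, 997 sold [FIFO — oldest first]: 1 @ $19.35 + 349 @ $15.15 + 387 @ $17.30 + 260 @ $24.20 = $18,293.80
Nov 19, 229 sold [FIFO — oldest first]: 89 @ $24.20 + 140 @ $25.00 = $5,653.80
Total COGS = $3,800.50 + $8,742.15 + $18,293.80 + $5,653.80 = $36,490.25
Ending inventory: 161 @ $25.00 = $4,025.00

Ending inventory = $4,025.00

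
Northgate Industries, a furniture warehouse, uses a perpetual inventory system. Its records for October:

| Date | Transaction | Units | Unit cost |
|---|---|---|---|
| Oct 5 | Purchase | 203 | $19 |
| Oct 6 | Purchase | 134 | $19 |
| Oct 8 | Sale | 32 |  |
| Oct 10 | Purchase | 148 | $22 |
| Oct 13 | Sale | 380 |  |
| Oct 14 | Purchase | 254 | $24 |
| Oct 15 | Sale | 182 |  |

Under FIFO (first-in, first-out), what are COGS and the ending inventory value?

Oct 8, 32 sold [FIFO — oldest first]: 32 @ $19 = $608
Oct 13, 380 sold [FIFO — oldest first]: 171 @ $19 + 134 @ $19 + 75 @ $22 = $7,445
Oct 15, 182 sold [FIFO — oldest first]: 73 @ $22 + 109 @ $24 = $4,222
Total COGS = $608 + $7,445 + $4,222 = $12,275
Ending inventory: 145 @ $24 = $3,480

COGS = $12,275; ending inventory = $3,480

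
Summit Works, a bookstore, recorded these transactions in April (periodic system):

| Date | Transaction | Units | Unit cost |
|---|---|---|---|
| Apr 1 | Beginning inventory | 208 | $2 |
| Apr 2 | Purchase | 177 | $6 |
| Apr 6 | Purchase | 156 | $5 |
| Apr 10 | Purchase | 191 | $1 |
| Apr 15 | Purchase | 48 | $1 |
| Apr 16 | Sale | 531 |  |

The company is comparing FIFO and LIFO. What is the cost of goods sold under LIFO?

COGS = $1,835

FIFO COGS: 208 @ $2 + 177 @ $6 + 146 @ $5 = $2,208
LIFO COGS: 48 @ $1 + 191 @ $1 + 156 @ $5 + 136 @ $6 = $1,835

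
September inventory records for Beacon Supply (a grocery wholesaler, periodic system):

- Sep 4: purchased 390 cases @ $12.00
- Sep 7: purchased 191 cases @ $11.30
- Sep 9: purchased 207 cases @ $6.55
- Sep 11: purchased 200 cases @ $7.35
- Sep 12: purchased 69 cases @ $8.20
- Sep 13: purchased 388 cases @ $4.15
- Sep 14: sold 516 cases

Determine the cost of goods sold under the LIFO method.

Sep 14, 516 sold [LIFO — newest first]: 388 @ $4.15 + 69 @ $8.20 + 59 @ $7.35 = $2,609.65
Ending inventory: 390 @ $12.00 + 191 @ $11.30 + 207 @ $6.55 + 141 @ $7.35 = $9,230.50
Check: goods available $11,840.15 = COGS $2,609.65 + ending $9,230.50

COGS = $2,609.65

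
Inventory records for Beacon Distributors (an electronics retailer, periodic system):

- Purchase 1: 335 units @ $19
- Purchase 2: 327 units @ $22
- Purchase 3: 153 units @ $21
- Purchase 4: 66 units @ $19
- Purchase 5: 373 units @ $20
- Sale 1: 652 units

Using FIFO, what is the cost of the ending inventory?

Sale 1 (652) [FIFO — oldest first]: 335 @ $19 + 317 @ $22 = $13,339
Ending inventory: 10 @ $22 + 153 @ $21 + 66 @ $19 + 373 @ $20 = $12,147
Check: goods available $25,486 = COGS $13,339 + ending $12,147

Ending inventory = $12,147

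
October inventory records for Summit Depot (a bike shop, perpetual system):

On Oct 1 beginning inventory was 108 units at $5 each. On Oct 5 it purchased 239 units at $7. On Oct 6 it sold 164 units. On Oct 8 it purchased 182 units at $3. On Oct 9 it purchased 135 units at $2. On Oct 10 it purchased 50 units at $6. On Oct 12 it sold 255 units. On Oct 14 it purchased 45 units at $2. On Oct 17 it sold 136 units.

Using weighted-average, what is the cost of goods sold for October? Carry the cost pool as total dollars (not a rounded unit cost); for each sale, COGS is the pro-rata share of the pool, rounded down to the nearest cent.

COGS = $2,630.25

After Oct 1: 108 on hand, pool $540.00 (≈ $5.0000 each)
After Oct 5: 347 on hand, pool $2,213.00 (≈ $6.3775 each)
Oct 6, sell 164: 164/347 × $2,213.00 → $1,045.91
After Oct 8: 365 on hand, pool $1,713.09 (≈ $4.6934 each)
After Oct 9: 500 on hand, pool $1,983.09 (≈ $3.9662 each)
After Oct 10: 550 on hand, pool $2,283.09 (≈ $4.1511 each)
Oct 12, sell 255: 255/550 × $2,283.09 → $1,058.52
After Oct 14: 340 on hand, pool $1,314.57 (≈ $3.8664 each)
Oct 17, sell 136: 136/340 × $1,314.57 → $525.82
Total COGS = $1,045.91 + $1,058.52 + $525.82 = $2,630.25
Ending inventory (cost pool remaining) = $788.75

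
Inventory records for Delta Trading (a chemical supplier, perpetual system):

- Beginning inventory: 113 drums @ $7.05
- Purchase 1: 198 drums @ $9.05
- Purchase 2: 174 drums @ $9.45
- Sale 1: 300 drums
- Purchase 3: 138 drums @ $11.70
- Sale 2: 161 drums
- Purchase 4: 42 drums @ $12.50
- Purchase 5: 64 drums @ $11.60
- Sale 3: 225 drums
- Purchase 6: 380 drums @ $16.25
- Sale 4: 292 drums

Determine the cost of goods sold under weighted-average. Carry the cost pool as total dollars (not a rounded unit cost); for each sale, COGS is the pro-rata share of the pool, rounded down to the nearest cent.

After Beginning: 113 on hand, pool $796.65 (≈ $7.0500 each)
After Purchase 1: 311 on hand, pool $2,588.55 (≈ $8.3233 each)
After Purchase 2: 485 on hand, pool $4,232.85 (≈ $8.7275 each)
Sale 1, sell 300: 300/485 × $4,232.85 → $2,618.25
After Purchase 3: 323 on hand, pool $3,229.20 (≈ $9.9975 each)
Sale 2, sell 161: 161/323 × $3,229.20 → $1,609.60
After Purchase 4: 204 on hand, pool $2,144.60 (≈ $10.5127 each)
After Purchase 5: 268 on hand, pool $2,887.00 (≈ $10.7724 each)
Sale 3, sell 225: 225/268 × $2,887.00 → $2,423.78
After Purchase 6: 423 on hand, pool $6,638.22 (≈ $15.6932 each)
Sale 4, sell 292: 292/423 × $6,638.22 → $4,582.41
Total COGS = $2,618.25 + $1,609.60 + $2,423.78 + $4,582.41 = $11,234.04
Ending inventory (cost pool remaining) = $2,055.81
Check: goods available $13,289.85 = COGS $11,234.04 + ending $2,055.81

COGS = $11,234.04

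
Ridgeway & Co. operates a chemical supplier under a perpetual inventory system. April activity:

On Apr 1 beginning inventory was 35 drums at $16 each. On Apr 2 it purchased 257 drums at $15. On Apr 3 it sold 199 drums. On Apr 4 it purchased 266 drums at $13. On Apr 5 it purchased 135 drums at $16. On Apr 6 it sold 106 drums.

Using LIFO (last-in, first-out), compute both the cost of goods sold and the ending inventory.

COGS = $4,681; ending inventory = $5,352

Apr 3, 199 sold [LIFO — newest first]: 199 @ $15 = $2,985
Apr 6, 106 sold [LIFO — newest first]: 106 @ $16 = $1,696
Total COGS = $2,985 + $1,696 = $4,681
Ending inventory: 35 @ $16 + 58 @ $15 + 266 @ $13 + 29 @ $16 = $5,352
Check: goods available $10,033 = COGS $4,681 + ending $5,352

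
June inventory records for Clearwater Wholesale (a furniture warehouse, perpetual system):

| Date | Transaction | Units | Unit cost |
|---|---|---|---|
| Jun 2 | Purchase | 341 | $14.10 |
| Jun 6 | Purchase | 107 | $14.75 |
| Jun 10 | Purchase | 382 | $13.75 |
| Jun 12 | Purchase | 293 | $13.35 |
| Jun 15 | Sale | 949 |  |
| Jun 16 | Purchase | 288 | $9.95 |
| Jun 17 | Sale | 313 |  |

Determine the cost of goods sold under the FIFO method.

Jun 15, 949 sold [FIFO — oldest first]: 341 @ $14.10 + 107 @ $14.75 + 382 @ $13.75 + 119 @ $13.35 = $13,227.50
Jun 17, 313 sold [FIFO — oldest first]: 174 @ $13.35 + 139 @ $9.95 = $3,705.95
Total COGS = $13,227.50 + $3,705.95 = $16,933.45
Ending inventory: 149 @ $9.95 = $1,482.55

COGS = $16,933.45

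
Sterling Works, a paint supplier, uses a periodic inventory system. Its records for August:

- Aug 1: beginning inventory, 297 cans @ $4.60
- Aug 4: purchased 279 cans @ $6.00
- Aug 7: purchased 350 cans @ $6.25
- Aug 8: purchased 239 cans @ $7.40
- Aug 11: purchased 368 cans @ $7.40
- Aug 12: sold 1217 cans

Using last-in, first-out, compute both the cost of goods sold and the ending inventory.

Aug 12, 1217 sold [LIFO — newest first]: 368 @ $7.40 + 239 @ $7.40 + 350 @ $6.25 + 260 @ $6.00 = $8,239.30
Ending inventory: 297 @ $4.60 + 19 @ $6.00 = $1,480.20

COGS = $8,239.30; ending inventory = $1,480.20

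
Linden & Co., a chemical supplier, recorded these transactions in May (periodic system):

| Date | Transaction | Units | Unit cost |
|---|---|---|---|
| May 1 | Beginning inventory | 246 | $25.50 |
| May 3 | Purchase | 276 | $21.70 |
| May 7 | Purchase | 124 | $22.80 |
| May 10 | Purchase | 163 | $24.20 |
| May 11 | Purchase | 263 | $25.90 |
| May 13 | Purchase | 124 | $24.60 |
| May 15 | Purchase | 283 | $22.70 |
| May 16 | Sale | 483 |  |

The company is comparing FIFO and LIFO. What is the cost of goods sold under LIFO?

COGS = $11,442.90

FIFO COGS: 246 @ $25.50 + 237 @ $21.70 = $11,415.90
LIFO COGS: 283 @ $22.70 + 124 @ $24.60 + 76 @ $25.90 = $11,442.90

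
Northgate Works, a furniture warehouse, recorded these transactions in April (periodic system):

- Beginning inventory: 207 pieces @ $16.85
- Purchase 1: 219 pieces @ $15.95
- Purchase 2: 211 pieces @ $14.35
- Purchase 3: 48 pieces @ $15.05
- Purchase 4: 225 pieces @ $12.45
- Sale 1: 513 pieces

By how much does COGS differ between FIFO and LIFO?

$1,215.40

FIFO COGS: 207 @ $16.85 + 219 @ $15.95 + 87 @ $14.35 = $8,229.45
LIFO COGS: 225 @ $12.45 + 48 @ $15.05 + 211 @ $14.35 + 29 @ $15.95 = $7,014.05
Difference = |$8,229.45 − $7,014.05| = $1,215.40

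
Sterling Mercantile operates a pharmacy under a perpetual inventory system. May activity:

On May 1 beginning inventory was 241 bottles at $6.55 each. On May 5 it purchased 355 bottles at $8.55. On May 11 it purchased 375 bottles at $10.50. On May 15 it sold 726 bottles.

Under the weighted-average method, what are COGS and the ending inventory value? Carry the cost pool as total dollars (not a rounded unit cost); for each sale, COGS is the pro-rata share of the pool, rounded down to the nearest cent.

COGS = $6,393.65; ending inventory = $2,157.65

After May 1: 241 on hand, pool $1,578.55 (≈ $6.5500 each)
After May 5: 596 on hand, pool $4,613.80 (≈ $7.7413 each)
After May 11: 971 on hand, pool $8,551.30 (≈ $8.8067 each)
May 15, sell 726: 726/971 × $8,551.30 → $6,393.65
Ending inventory (cost pool remaining) = $2,157.65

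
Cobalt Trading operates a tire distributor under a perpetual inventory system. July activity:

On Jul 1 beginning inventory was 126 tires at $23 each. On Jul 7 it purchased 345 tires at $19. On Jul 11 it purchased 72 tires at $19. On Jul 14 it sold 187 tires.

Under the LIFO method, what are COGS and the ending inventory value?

Jul 14, 187 sold [LIFO — newest first]: 72 @ $19 + 115 @ $19 = $3,553
Ending inventory: 126 @ $23 + 230 @ $19 = $7,268
Check: goods available $10,821 = COGS $3,553 + ending $7,268

COGS = $3,553; ending inventory = $7,268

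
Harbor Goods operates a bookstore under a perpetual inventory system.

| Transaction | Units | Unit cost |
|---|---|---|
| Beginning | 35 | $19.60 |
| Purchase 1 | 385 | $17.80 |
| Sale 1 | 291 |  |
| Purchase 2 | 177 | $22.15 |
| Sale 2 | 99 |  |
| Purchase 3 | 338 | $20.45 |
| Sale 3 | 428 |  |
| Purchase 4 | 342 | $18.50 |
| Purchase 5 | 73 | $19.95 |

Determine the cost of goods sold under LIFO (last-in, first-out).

COGS = $16,226.05

Sale 1 (291) [LIFO — newest first]: 291 @ $17.80 = $5,179.80
Sale 2 (99) [LIFO — newest first]: 99 @ $22.15 = $2,192.85
Sale 3 (428) [LIFO — newest first]: 338 @ $20.45 + 78 @ $22.15 + 12 @ $17.80 = $8,853.40
Total COGS = $5,179.80 + $2,192.85 + $8,853.40 = $16,226.05
Ending inventory: 35 @ $19.60 + 82 @ $17.80 + 342 @ $18.50 + 73 @ $19.95 = $9,928.95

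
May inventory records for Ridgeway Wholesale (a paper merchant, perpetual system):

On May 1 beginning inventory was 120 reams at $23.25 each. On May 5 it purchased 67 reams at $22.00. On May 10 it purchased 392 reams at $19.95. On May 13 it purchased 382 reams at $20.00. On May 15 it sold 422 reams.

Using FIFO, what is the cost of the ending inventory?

Ending inventory = $10,772.15

May 15, 422 sold [FIFO — oldest first]: 120 @ $23.25 + 67 @ $22.00 + 235 @ $19.95 = $8,952.25
Ending inventory: 157 @ $19.95 + 382 @ $20.00 = $10,772.15
Check: goods available $19,724.40 = COGS $8,952.25 + ending $10,772.15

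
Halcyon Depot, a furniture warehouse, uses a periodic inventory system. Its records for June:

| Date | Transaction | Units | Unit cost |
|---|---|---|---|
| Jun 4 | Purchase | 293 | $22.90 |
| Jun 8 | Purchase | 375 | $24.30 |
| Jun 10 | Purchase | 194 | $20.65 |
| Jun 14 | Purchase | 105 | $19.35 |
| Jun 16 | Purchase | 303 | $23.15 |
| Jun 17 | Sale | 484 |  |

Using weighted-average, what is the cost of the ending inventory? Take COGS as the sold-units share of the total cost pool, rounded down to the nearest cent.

Jun 17, sell 484: 484/1270 × $28,874.50 → $11,004.14
Ending inventory (cost pool remaining) = $17,870.36

Ending inventory = $17,870.36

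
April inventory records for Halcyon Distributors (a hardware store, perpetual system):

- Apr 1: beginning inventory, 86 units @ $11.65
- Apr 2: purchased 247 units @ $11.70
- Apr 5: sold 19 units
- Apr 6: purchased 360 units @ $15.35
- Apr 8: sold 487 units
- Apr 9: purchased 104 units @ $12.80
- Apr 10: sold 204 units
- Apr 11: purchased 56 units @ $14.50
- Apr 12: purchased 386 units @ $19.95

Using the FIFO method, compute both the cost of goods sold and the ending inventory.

COGS = $9,635.40; ending inventory = $9,626.30

Apr 5, 19 sold [FIFO — oldest first]: 19 @ $11.65 = $221.35
Apr 8, 487 sold [FIFO — oldest first]: 67 @ $11.65 + 247 @ $11.70 + 173 @ $15.35 = $6,326.00
Apr 10, 204 sold [FIFO — oldest first]: 187 @ $15.35 + 17 @ $12.80 = $3,088.05
Total COGS = $221.35 + $6,326.00 + $3,088.05 = $9,635.40
Ending inventory: 87 @ $12.80 + 56 @ $14.50 + 386 @ $19.95 = $9,626.30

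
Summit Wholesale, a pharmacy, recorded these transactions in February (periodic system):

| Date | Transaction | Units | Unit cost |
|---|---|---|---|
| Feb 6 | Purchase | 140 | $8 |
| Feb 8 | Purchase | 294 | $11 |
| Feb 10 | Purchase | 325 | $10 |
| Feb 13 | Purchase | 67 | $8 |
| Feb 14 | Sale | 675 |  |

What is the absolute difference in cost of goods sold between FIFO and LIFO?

$135

FIFO COGS: 140 @ $8 + 294 @ $11 + 241 @ $10 = $6,764
LIFO COGS: 67 @ $8 + 325 @ $10 + 283 @ $11 = $6,899
Difference = |$6,764 − $6,899| = $135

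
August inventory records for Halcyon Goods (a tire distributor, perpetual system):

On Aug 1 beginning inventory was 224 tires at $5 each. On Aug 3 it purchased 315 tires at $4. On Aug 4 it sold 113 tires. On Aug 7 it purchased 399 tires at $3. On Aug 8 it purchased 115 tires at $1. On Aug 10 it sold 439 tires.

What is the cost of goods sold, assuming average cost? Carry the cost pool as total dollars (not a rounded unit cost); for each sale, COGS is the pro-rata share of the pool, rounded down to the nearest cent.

COGS = $1,990.17

After Aug 1: 224 on hand, pool $1,120.00 (≈ $5.0000 each)
After Aug 3: 539 on hand, pool $2,380.00 (≈ $4.4156 each)
Aug 4, sell 113: 113/539 × $2,380.00 → $498.96
After Aug 7: 825 on hand, pool $3,078.04 (≈ $3.7310 each)
After Aug 8: 940 on hand, pool $3,193.04 (≈ $3.3969 each)
Aug 10, sell 439: 439/940 × $3,193.04 → $1,491.21
Total COGS = $498.96 + $1,491.21 = $1,990.17
Ending inventory (cost pool remaining) = $1,701.83
Check: goods available $3,692.00 = COGS $1,990.17 + ending $1,701.83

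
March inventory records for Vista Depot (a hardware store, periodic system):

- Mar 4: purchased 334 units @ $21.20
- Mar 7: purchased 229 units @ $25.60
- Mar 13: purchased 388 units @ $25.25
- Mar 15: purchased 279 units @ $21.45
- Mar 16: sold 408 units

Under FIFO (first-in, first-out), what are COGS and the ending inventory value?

COGS = $8,975.20; ending inventory = $19,749.55

Mar 16, 408 sold [FIFO — oldest first]: 334 @ $21.20 + 74 @ $25.60 = $8,975.20
Ending inventory: 155 @ $25.60 + 388 @ $25.25 + 279 @ $21.45 = $19,749.55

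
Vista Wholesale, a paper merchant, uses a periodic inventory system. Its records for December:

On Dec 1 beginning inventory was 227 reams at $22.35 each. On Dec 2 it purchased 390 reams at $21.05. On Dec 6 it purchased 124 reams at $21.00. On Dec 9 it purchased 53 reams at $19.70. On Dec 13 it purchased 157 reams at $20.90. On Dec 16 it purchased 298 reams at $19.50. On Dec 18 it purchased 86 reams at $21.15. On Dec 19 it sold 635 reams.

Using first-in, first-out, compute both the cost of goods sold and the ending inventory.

COGS = $13,660.95; ending inventory = $14,181.30

Dec 19, 635 sold [FIFO — oldest first]: 227 @ $22.35 + 390 @ $21.05 + 18 @ $21.00 = $13,660.95
Ending inventory: 106 @ $21.00 + 53 @ $19.70 + 157 @ $20.90 + 298 @ $19.50 + 86 @ $21.15 = $14,181.30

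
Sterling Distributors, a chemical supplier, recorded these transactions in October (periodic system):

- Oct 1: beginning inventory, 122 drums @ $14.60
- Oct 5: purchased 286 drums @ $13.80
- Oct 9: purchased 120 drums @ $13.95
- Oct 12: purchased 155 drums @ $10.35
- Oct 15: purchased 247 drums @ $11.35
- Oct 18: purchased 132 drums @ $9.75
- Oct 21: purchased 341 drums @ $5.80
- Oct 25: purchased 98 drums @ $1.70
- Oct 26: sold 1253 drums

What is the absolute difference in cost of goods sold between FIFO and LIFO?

$2,483.40

FIFO COGS: 122 @ $14.60 + 286 @ $13.80 + 120 @ $13.95 + 155 @ $10.35 + 247 @ $11.35 + 132 @ $9.75 + 191 @ $5.80 = $14,204.50
LIFO COGS: 98 @ $1.70 + 341 @ $5.80 + 132 @ $9.75 + 247 @ $11.35 + 155 @ $10.35 + 120 @ $13.95 + 160 @ $13.80 = $11,721.10
Difference = |$14,204.50 − $11,721.10| = $2,483.40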